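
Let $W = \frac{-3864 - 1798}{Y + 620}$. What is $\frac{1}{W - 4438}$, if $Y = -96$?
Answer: $- \frac{262}{1165587} \approx -0.00022478$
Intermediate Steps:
$W = - \frac{2831}{262}$ ($W = \frac{-3864 - 1798}{-96 + 620} = - \frac{5662}{524} = \left(-5662\right) \frac{1}{524} = - \frac{2831}{262} \approx -10.805$)
$\frac{1}{W - 4438} = \frac{1}{- \frac{2831}{262} - 4438} = \frac{1}{- \frac{1165587}{262}} = - \frac{262}{1165587}$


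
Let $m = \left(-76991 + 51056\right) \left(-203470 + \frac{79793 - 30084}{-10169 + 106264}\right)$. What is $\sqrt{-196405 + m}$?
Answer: $\frac{4 \sqrt{121817858290522598}}{19219} \approx 72642.0$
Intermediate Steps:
$m = \frac{101418298493967}{19219}$ ($m = - 25935 \left(-203470 + \frac{49709}{96095}\right) = \left(-25935\right) \left(- \frac{19552399941}{96095}\right) = \frac{101418298493967}{19219} \approx 5.277 \cdot 10^{9}$)
$\sqrt{-196405 + m} = \sqrt{-196405 + \frac{101418298493967}{19219}} = \sqrt{\frac{101414523786272}{19219}} = \frac{4 \sqrt{121817858290522598}}{19219}$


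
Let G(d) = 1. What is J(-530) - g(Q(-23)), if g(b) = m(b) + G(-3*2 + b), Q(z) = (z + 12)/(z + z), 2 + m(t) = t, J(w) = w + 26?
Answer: -23149/46 ≈ -503.24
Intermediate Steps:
J(w) = 26 + w
m(t) = -2 + t
Q(z) = (12 + z)/(2*z) (Q(z) = (12 + z)/((2*z)) = (12 + z)*(1/(2*z)) = (12 + z)/(2*z))
g(b) = -1 + b (g(b) = (-2 + b) + 1 = -1 + b)
J(-530) - g(Q(-23)) = (26 - 530) - (-1 + (½)*(12 - 23)/(-23)) = -504 - (-1 + (½)*(-1/23)*(-11)) = -504 - (-1 + 11/46) = -504 - 1*(-35/46) = -504 + 35/46 = -23149/46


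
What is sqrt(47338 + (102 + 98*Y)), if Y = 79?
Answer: sqrt(55182) ≈ 234.91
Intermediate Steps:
sqrt(47338 + (102 + 98*Y)) = sqrt(47338 + (102 + 98*79)) = sqrt(47338 + (102 + 7742)) = sqrt(47338 + 7844) = sqrt(55182)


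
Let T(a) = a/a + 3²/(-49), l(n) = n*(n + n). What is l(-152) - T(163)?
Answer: 2264152/49 ≈ 46207.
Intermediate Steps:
l(n) = 2*n² (l(n) = n*(2*n) = 2*n²)
T(a) = 40/49 (T(a) = 1 + 9*(-1/49) = 1 - 9/49 = 40/49)
l(-152) - T(163) = 2*(-152)² - 1*40/49 = 2*23104 - 40/49 = 46208 - 40/49 = 2264152/49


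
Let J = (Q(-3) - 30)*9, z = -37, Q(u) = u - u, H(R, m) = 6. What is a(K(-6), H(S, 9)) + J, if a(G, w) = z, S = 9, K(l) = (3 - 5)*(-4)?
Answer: -307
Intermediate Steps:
K(l) = 8 (K(l) = -2*(-4) = 8)
Q(u) = 0
a(G, w) = -37
J = -270 (J = (0 - 30)*9 = -30*9 = -270)
a(K(-6), H(S, 9)) + J = -37 - 270 = -307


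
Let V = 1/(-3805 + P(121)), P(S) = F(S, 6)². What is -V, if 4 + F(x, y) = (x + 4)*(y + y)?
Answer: -1/2234211 ≈ -4.4759e-7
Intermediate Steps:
F(x, y) = -4 + 2*y*(4 + x) (F(x, y) = -4 + (x + 4)*(y + y) = -4 + (4 + x)*(2*y) = -4 + 2*y*(4 + x))
P(S) = (44 + 12*S)² (P(S) = (-4 + 8*6 + 2*S*6)² = (-4 + 48 + 12*S)² = (44 + 12*S)²)
V = 1/2234211 (V = 1/(-3805 + 16*(11 + 3*121)²) = 1/(-3805 + 16*(11 + 363)²) = 1/(-3805 + 16*374²) = 1/(-3805 + 16*139876) = 1/(-3805 + 2238016) = 1/2234211 ≈ 4.4759e-7)
-V = -1*1/2234211 = -1/2234211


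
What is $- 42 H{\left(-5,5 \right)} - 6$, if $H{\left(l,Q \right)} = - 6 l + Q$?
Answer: $-1476$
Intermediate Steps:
$H{\left(l,Q \right)} = Q - 6 l$
$- 42 H{\left(-5,5 \right)} - 6 = - 42 \left(5 - -30\right) - 6 = - 42 \left(5 + 30\right) - 6 = \left(-42\right) 35 - 6 = -1470 - 6 = -1476$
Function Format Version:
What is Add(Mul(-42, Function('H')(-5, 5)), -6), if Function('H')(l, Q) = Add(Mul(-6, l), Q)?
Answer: -1476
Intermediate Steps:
Function('H')(l, Q) = Add(Q, Mul(-6, l))
Add(Mul(-42, Function('H')(-5, 5)), -6) = Add(Mul(-42, Add(5, Mul(-6, -5))), -6) = Add(Mul(-42, Add(5, 30)), -6) = Add(Mul(-42, 35), -6) = Add(-1470, -6) = -1476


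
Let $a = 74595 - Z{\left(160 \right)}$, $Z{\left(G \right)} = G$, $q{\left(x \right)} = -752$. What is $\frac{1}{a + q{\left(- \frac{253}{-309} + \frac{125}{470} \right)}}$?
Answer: $\frac{1}{73683} \approx 1.3572 \cdot 10^{-5}$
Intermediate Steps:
$a = 74435$ ($a = 74595 - 160 = 74435$)
$\frac{1}{a + q{\left(- \frac{253}{-309} + \frac{125}{470} \right)}} = \frac{1}{74435 - 752} = \frac{1}{73683}$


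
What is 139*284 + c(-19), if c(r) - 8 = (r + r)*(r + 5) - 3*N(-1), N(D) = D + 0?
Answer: 40019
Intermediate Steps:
N(D) = D
c(r) = 11 + 2*r*(5 + r) (c(r) = 8 + ((r + r)*(r + 5) - 3*(-1)) = 8 + ((2*r)*(5 + r) + 3) = 8 + (2*r*(5 + r) + 3) = 8 + (3 + 2*r*(5 + r)) = 11 + 2*r*(5 + r))
139*284 + c(-19) = 139*284 + (11 + 2*(-19)**2 + 10*(-19)) = 39476 + (11 + 2*361 - 190) = 39476 + (11 + 722 - 190) = 39476 + 543 = 40019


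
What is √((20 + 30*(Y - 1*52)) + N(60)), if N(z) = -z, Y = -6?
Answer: 2*I*√445 ≈ 42.19*I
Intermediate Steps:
√((20 + 30*(Y - 1*52)) + N(60)) = √((20 + 30*(-6 - 1*52)) - 1*60) = √((20 + 30*(-6 - 52)) - 60) = √((20 + 30*(-58)) - 60) = √((20 - 1740) - 60) = √(-1720 - 60) = √(-1780) = 2*I*√445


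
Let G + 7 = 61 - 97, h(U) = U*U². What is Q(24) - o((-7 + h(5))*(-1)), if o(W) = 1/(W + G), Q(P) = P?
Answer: 3865/161 ≈ 24.006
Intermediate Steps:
h(U) = U³
G = -43 (G = -7 + (61 - 97) = -7 - 36 = -43)
o(W) = 1/(-43 + W) (o(W) = 1/(W - 43) = 1/(-43 + W))
Q(24) - o((-7 + h(5))*(-1)) = 24 - 1/(-43 + (-7 + 5³)*(-1)) = 24 - 1/(-43 + (-7 + 125)*(-1)) = 24 - 1/(-43 + 118*(-1)) = 24 - 1/(-43 - 118) = 24 - 1/(-161) = 24 - 1*(-1/161) = 24 + 1/161 = 3865/161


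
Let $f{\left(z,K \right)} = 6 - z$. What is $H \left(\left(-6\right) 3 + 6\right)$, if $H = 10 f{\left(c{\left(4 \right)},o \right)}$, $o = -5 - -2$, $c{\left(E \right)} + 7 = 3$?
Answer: $-1200$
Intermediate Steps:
$c{\left(E \right)} = -4$ ($c{\left(E \right)} = -7 + 3 = -4$)
$o = -3$ ($o = -5 + 2 = -3$)
$H = 100$ ($H = 10 \left(6 - -4\right) = 10 \left(6 + 4\right) = 10 \cdot 10 = 100$)
$H \left(\left(-6\right) 3 + 6\right) = 100 \left(\left(-6\right) 3 + 6\right) = 100 \left(-18 + 6\right) = 100 \left(-12\right) = -1200$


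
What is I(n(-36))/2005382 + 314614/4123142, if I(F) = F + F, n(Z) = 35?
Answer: 157802468122/2067118687561 ≈ 0.076339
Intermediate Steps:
I(F) = 2*F
I(n(-36))/2005382 + 314614/4123142 = (2*35)/2005382 + 314614/4123142 = 70*(1/2005382) + 314614*(1/4123142) = 35/1002691 + 157307/2061571 = 157802468122/2067118687561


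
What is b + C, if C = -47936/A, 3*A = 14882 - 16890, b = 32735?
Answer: 8234461/251 ≈ 32807.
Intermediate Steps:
A = -2008/3 (A = (14882 - 16890)/3 = (⅓)*(-2008) = -2008/3 ≈ -669.33)
C = 17976/251 (C = -47936/(-2008/3) = -47936*(-3/2008) = 17976/251 ≈ 71.618)
b + C = 32735 + 17976/251 = 8234461/251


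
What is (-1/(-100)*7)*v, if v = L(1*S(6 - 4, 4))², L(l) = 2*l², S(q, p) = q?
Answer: 112/25 ≈ 4.4800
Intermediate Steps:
v = 64 (v = (2*(1*(6 - 4))²)² = (2*(1*2)²)² = (2*2²)² = (2*4)² = 8² = 64)
(-1/(-100)*7)*v = (-1/(-100)*7)*64 = (-1*(-1/100)*7)*64 = ((1/100)*7)*64 = (7/100)*64 = 112/25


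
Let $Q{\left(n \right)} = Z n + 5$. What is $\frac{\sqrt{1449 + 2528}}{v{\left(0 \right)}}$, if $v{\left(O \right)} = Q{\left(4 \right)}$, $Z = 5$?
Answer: $\frac{\sqrt{3977}}{25} \approx 2.5225$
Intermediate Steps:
$Q{\left(n \right)} = 5 + 5 n$ ($Q{\left(n \right)} = 5 n + 5 = 5 + 5 n$)
$v{\left(O \right)} = 25$ ($v{\left(O \right)} = 5 + 5 \cdot 4 = 5 + 20 = 25$)
$\frac{\sqrt{1449 + 2528}}{v{\left(0 \right)}} = \frac{\sqrt{1449 + 2528}}{25} = \sqrt{3977} \cdot \frac{1}{25} = \frac{\sqrt{3977}}{25}$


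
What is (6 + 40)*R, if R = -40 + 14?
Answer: -1196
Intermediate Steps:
R = -26
(6 + 40)*R = (6 + 40)*(-26) = 46*(-26) = -1196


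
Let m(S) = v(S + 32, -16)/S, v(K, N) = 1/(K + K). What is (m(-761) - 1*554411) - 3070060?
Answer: -4021488304397/1109538 ≈ -3.6245e+6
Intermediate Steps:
v(K, N) = 1/(2*K)
m(S) = 1/(2*S*(32 + S)) (m(S) = (1/(2*(S + 32)))/S = (1/(2*(32 + S)))/S = 1/(2*S*(32 + S)))
(m(-761) - 1*554411) - 3070060 = ((½)/(-761*(32 - 761)) - 1*554411) - 3070060 = ((½)*(-1/761)/(-729) - 554411) - 3070060 = ((½)*(-1/761)*(-1/729) - 554411) - 3070060 = (1/1109538 - 554411) - 3070060 = -615140072117/1109538 - 3070060 = -4021488304397/1109538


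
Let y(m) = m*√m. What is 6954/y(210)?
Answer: 1159*√210/7350 ≈ 2.2851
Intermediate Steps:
y(m) = m^(3/2)
6954/y(210) = 6954/(210^(3/2)) = 6954/((210*√210)) = 6954*(√210/44100) = 1159*√210/7350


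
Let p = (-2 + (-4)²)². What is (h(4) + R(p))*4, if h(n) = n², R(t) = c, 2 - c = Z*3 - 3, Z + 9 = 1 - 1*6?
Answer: 252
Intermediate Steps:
Z = -14 (Z = -9 + (1 - 1*6) = -9 + (1 - 6) = -9 - 5 = -14)
p = 196 (p = (-2 + 16)² = 14² = 196)
c = 47 (c = 2 - (-14*3 - 3) = 2 - (-42 - 3) = 2 - 1*(-45) = 2 + 45 = 47)
R(t) = 47
(h(4) + R(p))*4 = (4² + 47)*4 = (16 + 47)*4 = 63*4 = 252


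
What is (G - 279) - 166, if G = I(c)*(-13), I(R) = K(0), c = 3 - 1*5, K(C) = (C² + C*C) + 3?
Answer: -484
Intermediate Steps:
K(C) = 3 + 2*C² (K(C) = (C² + C²) + 3 = 2*C² + 3 = 3 + 2*C²)
c = -2 (c = 3 - 5 = -2)
I(R) = 3 (I(R) = 3 + 2*0² = 3 + 2*0 = 3 + 0 = 3)
G = -39 (G = 3*(-13) = -39)
(G - 279) - 166 = (-39 - 279) - 166 = -318 - 166 = -484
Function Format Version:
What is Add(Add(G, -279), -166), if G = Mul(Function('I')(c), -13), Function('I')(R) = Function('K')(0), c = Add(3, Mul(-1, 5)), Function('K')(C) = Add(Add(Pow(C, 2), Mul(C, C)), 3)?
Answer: -484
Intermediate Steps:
Function('K')(C) = Add(3, Mul(2, Pow(C, 2))) (Function('K')(C) = Add(Add(Pow(C, 2), Pow(C, 2)), 3) = Add(Mul(2, Pow(C, 2)), 3) = Add(3, Mul(2, Pow(C, 2))))
c = -2 (c = Add(3, -5) = -2)
Function('I')(R) = 3 (Function('I')(R) = Add(3, Mul(2, Pow(0, 2))) = Add(3, Mul(2, 0)) = Add(3, 0) = 3)
G = -39 (G = Mul(3, -13) = -39)
Add(Add(G, -279), -166) = Add(Add(-39, -279), -166) = Add(-318, -166) = -484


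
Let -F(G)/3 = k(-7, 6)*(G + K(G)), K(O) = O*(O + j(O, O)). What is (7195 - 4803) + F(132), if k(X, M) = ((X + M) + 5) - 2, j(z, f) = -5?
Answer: -98984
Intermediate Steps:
k(X, M) = 3 + M + X (k(X, M) = ((M + X) + 5) - 2 = (5 + M + X) - 2 = 3 + M + X)
K(O) = O*(-5 + O) (K(O) = O*(O - 5) = O*(-5 + O))
F(G) = -6*G - 6*G*(-5 + G) (F(G) = -3*(3 + 6 - 7)*(G + G*(-5 + G)) = -6*(G + G*(-5 + G)) = -3*(2*G + 2*G*(-5 + G)) = -6*G - 6*G*(-5 + G))
(7195 - 4803) + F(132) = (7195 - 4803) + 6*132*(4 - 1*132) = 2392 + 6*132*(4 - 132) = 2392 + 6*132*(-128) = 2392 - 101376 = -98984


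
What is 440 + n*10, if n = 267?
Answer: 3110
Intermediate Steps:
440 + n*10 = 440 + 267*10 = 440 + 2670 = 3110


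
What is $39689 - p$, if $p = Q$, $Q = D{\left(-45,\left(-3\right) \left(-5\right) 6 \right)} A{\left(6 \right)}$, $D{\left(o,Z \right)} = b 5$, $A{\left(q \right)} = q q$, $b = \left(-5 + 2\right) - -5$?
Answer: $39329$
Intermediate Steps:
$b = 2$ ($b = -3 + 5 = 2$)
$A{\left(q \right)} = q^{2}$
$D{\left(o,Z \right)} = 10$ ($D{\left(o,Z \right)} = 2 \cdot 5 = 10$)
$Q = 360$ ($Q = 10 \cdot 6^{2} = 10 \cdot 36 = 360$)
$p = 360$
$39689 - p = 39689 - 360 = 39329$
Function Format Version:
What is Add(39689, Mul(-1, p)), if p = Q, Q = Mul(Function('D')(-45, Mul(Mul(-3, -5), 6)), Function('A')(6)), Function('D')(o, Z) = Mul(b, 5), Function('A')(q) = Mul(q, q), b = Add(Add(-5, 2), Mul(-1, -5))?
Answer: 39329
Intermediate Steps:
b = 2 (b = Add(-3, 5) = 2)
Function('A')(q) = Pow(q, 2)
Function('D')(o, Z) = 10 (Function('D')(o, Z) = Mul(2, 5) = 10)
Q = 360 (Q = Mul(10, Pow(6, 2)) = Mul(10, 36) = 360)
p = 360
Add(39689, Mul(-1, p)) = Add(39689, Mul(-1, 360)) = Add(39689, -360) = 39329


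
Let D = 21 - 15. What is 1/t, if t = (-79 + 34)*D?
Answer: -1/270 ≈ -0.0037037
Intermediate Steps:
D = 6
t = -270 (t = (-79 + 34)*6 = -45*6 = -270)
1/t = 1/(-270) = -1/270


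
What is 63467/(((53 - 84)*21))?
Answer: -63467/651 ≈ -97.492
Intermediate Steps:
63467/(((53 - 84)*21)) = 63467/((-31*21)) = 63467/(-651) = 63467*(-1/651) = -63467/651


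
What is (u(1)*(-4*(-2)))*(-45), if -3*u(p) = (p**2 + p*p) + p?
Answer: 360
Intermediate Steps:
u(p) = -2*p**2/3 - p/3 (u(p) = -((p**2 + p*p) + p)/3 = -((p**2 + p**2) + p)/3 = -(2*p**2 + p)/3 = -(p + 2*p**2)/3 = -2*p**2/3 - p/3)
(u(1)*(-4*(-2)))*(-45) = ((-1/3*1*(1 + 2*1))*(-4*(-2)))*(-45) = (-1/3*1*(1 + 2)*8)*(-45) = (-1/3*1*3*8)*(-45) = -1*8*(-45) = -8*(-45) = 360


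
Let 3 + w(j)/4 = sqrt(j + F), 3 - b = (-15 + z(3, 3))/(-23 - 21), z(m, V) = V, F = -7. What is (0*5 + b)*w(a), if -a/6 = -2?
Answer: -360/11 + 120*sqrt(5)/11 ≈ -8.3338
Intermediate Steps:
a = 12 (a = -6*(-2) = 12)
b = 30/11 (b = 3 - (-15 + 3)/(-23 - 21) = 3 - (-12)/(-44) = 3 - (-12)*(-1)/44 = 3 - 1*3/11 = 3 - 3/11 = 30/11 ≈ 2.7273)
w(j) = -12 + 4*sqrt(-7 + j) (w(j) = -12 + 4*sqrt(j - 7) = -12 + 4*sqrt(-7 + j))
(0*5 + b)*w(a) = (0*5 + 30/11)*(-12 + 4*sqrt(-7 + 12)) = (0 + 30/11)*(-12 + 4*sqrt(5)) = 30*(-12 + 4*sqrt(5))/11 = -360/11 + 120*sqrt(5)/11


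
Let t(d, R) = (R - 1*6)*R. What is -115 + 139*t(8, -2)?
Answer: 2109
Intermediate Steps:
t(d, R) = R*(-6 + R) (t(d, R) = (R - 6)*R = (-6 + R)*R = R*(-6 + R))
-115 + 139*t(8, -2) = -115 + 139*(-2*(-6 - 2)) = -115 + 139*(-2*(-8)) = -115 + 139*16 = -115 + 2224 = 2109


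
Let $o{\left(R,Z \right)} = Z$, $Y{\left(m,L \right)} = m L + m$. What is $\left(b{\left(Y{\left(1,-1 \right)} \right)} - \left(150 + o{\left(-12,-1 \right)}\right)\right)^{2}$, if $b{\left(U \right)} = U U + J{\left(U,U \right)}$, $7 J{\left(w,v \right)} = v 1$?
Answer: $22201$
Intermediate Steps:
$Y{\left(m,L \right)} = m + L m$ ($Y{\left(m,L \right)} = L m + m = m + L m$)
$J{\left(w,v \right)} = \frac{v}{7}$ ($J{\left(w,v \right)} = \frac{v 1}{7} = \frac{v}{7}$)
$b{\left(U \right)} = U^{2} + \frac{U}{7}$ ($b{\left(U \right)} = U U + \frac{U}{7} = U^{2} + \frac{U}{7}$)
$\left(b{\left(Y{\left(1,-1 \right)} \right)} - \left(150 + o{\left(-12,-1 \right)}\right)\right)^{2} = \left(1 \left(1 - 1\right) \left(\frac{1}{7} + 1 \left(1 - 1\right)\right) - 149\right)^{2} = \left(1 \cdot 0 \left(\frac{1}{7} + 1 \cdot 0\right) + \left(-150 + 1\right)\right)^{2} = \left(0 \left(\frac{1}{7} + 0\right) - 149\right)^{2} = \left(0 \cdot \frac{1}{7} - 149\right)^{2} = \left(0 - 149\right)^{2} = \left(-149\right)^{2} = 22201$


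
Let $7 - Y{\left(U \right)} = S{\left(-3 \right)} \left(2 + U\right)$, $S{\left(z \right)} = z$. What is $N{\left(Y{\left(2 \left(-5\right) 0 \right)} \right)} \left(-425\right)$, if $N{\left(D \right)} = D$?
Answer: $-5525$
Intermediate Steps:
$Y{\left(U \right)} = 13 + 3 U$ ($Y{\left(U \right)} = 7 - - 3 \left(2 + U\right) = 7 - \left(-6 - 3 U\right) = 7 + \left(6 + 3 U\right) = 13 + 3 U$)
$N{\left(Y{\left(2 \left(-5\right) 0 \right)} \right)} \left(-425\right) = \left(13 + 3 \cdot 2 \left(-5\right) 0\right) \left(-425\right) = \left(13 + 3 \left(\left(-10\right) 0\right)\right) \left(-425\right) = \left(13 + 3 \cdot 0\right) \left(-425\right) = \left(13 + 0\right) \left(-425\right) = 13 \left(-425\right) = -5525$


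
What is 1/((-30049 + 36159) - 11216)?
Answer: -1/5106 ≈ -0.00019585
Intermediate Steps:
1/((-30049 + 36159) - 11216) = 1/(6110 - 11216) = 1/(-5106) = -1/5106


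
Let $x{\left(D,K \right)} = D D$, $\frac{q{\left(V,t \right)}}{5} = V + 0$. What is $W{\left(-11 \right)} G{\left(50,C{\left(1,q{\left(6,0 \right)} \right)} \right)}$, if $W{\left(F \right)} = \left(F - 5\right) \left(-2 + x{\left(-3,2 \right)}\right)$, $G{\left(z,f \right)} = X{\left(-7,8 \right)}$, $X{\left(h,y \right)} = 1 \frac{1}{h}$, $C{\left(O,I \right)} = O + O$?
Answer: $16$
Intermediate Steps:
$q{\left(V,t \right)} = 5 V$ ($q{\left(V,t \right)} = 5 \left(V + 0\right) = 5 V$)
$x{\left(D,K \right)} = D^{2}$
$C{\left(O,I \right)} = 2 O$
$X{\left(h,y \right)} = \frac{1}{h}$
$G{\left(z,f \right)} = - \frac{1}{7}$ ($G{\left(z,f \right)} = \frac{1}{-7} = - \frac{1}{7}$)
$W{\left(F \right)} = -35 + 7 F$ ($W{\left(F \right)} = \left(F - 5\right) \left(-2 + \left(-3\right)^{2}\right) = \left(-5 + F\right) \left(-2 + 9\right) = \left(-5 + F\right) 7 = -35 + 7 F$)
$W{\left(-11 \right)} G{\left(50,C{\left(1,q{\left(6,0 \right)} \right)} \right)} = \left(-35 + 7 \left(-11\right)\right) \left(- \frac{1}{7}\right) = \left(-35 - 77\right) \left(- \frac{1}{7}\right) = \left(-112\right) \left(- \frac{1}{7}\right) = 16$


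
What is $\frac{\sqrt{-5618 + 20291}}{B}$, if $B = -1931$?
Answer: $- \frac{\sqrt{14673}}{1931} \approx -0.06273$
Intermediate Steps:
$\frac{\sqrt{-5618 + 20291}}{B} = \frac{\sqrt{-5618 + 20291}}{-1931} = \sqrt{14673} \left(- \frac{1}{1931}\right) = - \frac{\sqrt{14673}}{1931}$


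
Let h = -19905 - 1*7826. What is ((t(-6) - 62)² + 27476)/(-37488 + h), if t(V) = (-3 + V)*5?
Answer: -38925/65219 ≈ -0.59684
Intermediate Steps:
t(V) = -15 + 5*V
h = -27731 (h = -19905 - 7826 = -27731)
((t(-6) - 62)² + 27476)/(-37488 + h) = (((-15 + 5*(-6)) - 62)² + 27476)/(-37488 - 27731) = (((-15 - 30) - 62)² + 27476)/(-65219) = ((-45 - 62)² + 27476)*(-1/65219) = ((-107)² + 27476)*(-1/65219) = (11449 + 27476)*(-1/65219) = 38925*(-1/65219) = -38925/65219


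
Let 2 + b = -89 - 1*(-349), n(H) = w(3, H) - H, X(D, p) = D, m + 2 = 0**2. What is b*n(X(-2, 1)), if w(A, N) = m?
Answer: 0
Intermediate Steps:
m = -2 (m = -2 + 0**2 = -2 + 0 = -2)
w(A, N) = -2
n(H) = -2 - H
b = 258 (b = -2 + (-89 - 1*(-349)) = -2 + (-89 + 349) = -2 + 260 = 258)
b*n(X(-2, 1)) = 258*(-2 - 1*(-2)) = 258*(-2 + 2) = 258*0 = 0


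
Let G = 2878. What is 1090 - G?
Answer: -1788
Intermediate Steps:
1090 - G = 1090 - 1*2878 = 1090 - 2878 = -1788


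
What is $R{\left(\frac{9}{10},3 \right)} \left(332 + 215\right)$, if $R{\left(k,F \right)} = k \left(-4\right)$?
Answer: $- \frac{9846}{5} \approx -1969.2$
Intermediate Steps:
$R{\left(k,F \right)} = - 4 k$
$R{\left(\frac{9}{10},3 \right)} \left(332 + 215\right) = - 4 \cdot \frac{9}{10} \left(332 + 215\right) = - 4 \cdot 9 \cdot \frac{1}{10} \cdot 547 = \left(-4\right) \frac{9}{10} \cdot 547 = \left(- \frac{18}{5}\right) 547 = - \frac{9846}{5}$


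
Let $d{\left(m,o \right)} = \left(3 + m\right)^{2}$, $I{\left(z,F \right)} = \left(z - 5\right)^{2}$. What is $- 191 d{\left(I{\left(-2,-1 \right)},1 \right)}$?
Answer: $-516464$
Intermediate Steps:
$I{\left(z,F \right)} = \left(-5 + z\right)^{2}$
$- 191 d{\left(I{\left(-2,-1 \right)},1 \right)} = - 191 \left(3 + \left(-5 - 2\right)^{2}\right)^{2} = - 191 \left(3 + \left(-7\right)^{2}\right)^{2} = - 191 \left(3 + 49\right)^{2} = - 191 \cdot 52^{2} = \left(-191\right) 2704 = -516464$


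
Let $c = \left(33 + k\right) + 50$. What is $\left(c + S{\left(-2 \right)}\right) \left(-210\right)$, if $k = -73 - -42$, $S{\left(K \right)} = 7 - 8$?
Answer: $-10710$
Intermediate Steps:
$S{\left(K \right)} = -1$
$k = -31$ ($k = -73 + 42 = -31$)
$c = 52$ ($c = \left(33 - 31\right) + 50 = 2 + 50 = 52$)
$\left(c + S{\left(-2 \right)}\right) \left(-210\right) = \left(52 - 1\right) \left(-210\right) = 51 \left(-210\right) = -10710$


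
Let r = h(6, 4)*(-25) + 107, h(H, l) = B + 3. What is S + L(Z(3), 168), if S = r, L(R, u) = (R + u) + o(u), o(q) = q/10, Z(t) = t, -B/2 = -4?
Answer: 99/5 ≈ 19.800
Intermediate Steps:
B = 8 (B = -2*(-4) = 8)
o(q) = q/10 (o(q) = q*(1/10) = q/10)
h(H, l) = 11 (h(H, l) = 8 + 3 = 11)
L(R, u) = R + 11*u/10 (L(R, u) = (R + u) + u/10 = R + 11*u/10)
r = -168 (r = 11*(-25) + 107 = -275 + 107 = -168)
S = -168
S + L(Z(3), 168) = -168 + (3 + (11/10)*168) = -168 + (3 + 924/5) = -168 + 939/5 = 99/5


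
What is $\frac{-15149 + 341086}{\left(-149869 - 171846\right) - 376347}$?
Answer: $- \frac{325937}{698062} \approx -0.46692$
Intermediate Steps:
$\frac{-15149 + 341086}{\left(-149869 - 171846\right) - 376347} = \frac{325937}{\left(-149869 - 171846\right) - 376347} = \frac{325937}{-321715 - 376347} = \frac{325937}{-698062} = 325937 \left(- \frac{1}{698062}\right) = - \frac{325937}{698062}$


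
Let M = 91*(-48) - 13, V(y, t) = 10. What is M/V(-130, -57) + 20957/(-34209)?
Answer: -150079199/342090 ≈ -438.71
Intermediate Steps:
M = -4381 (M = -4368 - 13 = -4381)
M/V(-130, -57) + 20957/(-34209) = -4381/10 + 20957/(-34209) = -4381*1/10 + 20957*(-1/34209) = -4381/10 - 20957/34209 = -150079199/342090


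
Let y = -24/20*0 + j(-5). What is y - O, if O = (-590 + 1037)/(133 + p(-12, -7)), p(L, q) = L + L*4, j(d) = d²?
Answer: 1378/73 ≈ 18.877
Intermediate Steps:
p(L, q) = 5*L (p(L, q) = L + 4*L = 5*L)
O = 447/73 (O = (-590 + 1037)/(133 + 5*(-12)) = 447/(133 - 60) = 447/73 ≈ 6.1233)
y = 25 (y = -24/20*0 + (-5)² = -24*1/20*0 + 25 = -6/5*0 + 25 = 0 + 25 = 25)
y - O = 25 - 1*447/73 = 25 - 447/73 = 1378/73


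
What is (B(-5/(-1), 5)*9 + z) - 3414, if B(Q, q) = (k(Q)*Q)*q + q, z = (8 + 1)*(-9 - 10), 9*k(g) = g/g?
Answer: -3515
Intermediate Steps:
k(g) = ⅑ (k(g) = (g/g)/9 = (⅑)*1 = ⅑)
z = -171 (z = 9*(-19) = -171)
B(Q, q) = q + Q*q/9 (B(Q, q) = (Q/9)*q + q = Q*q/9 + q = q + Q*q/9)
(B(-5/(-1), 5)*9 + z) - 3414 = (((⅑)*5*(9 - 5/(-1)))*9 - 171) - 3414 = (((⅑)*5*(9 - 5*(-1)))*9 - 171) - 3414 = (((⅑)*5*(9 + 5))*9 - 171) - 3414 = (((⅑)*5*14)*9 - 171) - 3414 = ((70/9)*9 - 171) - 3414 = (70 - 171) - 3414 = -101 - 3414 = -3515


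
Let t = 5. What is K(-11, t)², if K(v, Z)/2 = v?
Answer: 484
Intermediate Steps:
K(v, Z) = 2*v
K(-11, t)² = (2*(-11))² = (-22)² = 484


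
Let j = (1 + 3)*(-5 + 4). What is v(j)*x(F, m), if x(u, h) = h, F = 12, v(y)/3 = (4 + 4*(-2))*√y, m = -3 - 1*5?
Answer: 192*I ≈ 192.0*I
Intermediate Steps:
m = -8 (m = -3 - 5 = -8)
j = -4 (j = 4*(-1) = -4)
v(y) = -12*√y (v(y) = 3*((4 + 4*(-2))*√y) = 3*((4 - 8)*√y) = 3*(-4*√y) = -12*√y)
v(j)*x(F, m) = -24*I*(-8) = 192*I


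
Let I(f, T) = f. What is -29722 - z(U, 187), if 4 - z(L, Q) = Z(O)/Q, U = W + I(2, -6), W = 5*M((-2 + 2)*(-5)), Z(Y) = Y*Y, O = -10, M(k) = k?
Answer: -5558662/187 ≈ -29725.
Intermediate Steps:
Z(Y) = Y**2
W = 0 (W = 5*((-2 + 2)*(-5)) = 5*(0*(-5)) = 5*0 = 0)
U = 2 (U = 0 + 2 = 2)
z(L, Q) = 4 - 100/Q (z(L, Q) = 4 - (-10)**2/Q = 4 - 100/Q)
-29722 - z(U, 187) = -29722 - (4 - 100/187) = -29722 - 1*648/187 = -29722 - 648/187 = -5558662/187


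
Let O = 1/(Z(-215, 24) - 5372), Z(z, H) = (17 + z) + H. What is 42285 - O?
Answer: 234512611/5546 ≈ 42285.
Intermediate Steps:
Z(z, H) = 17 + H + z
O = -1/5546 (O = 1/((17 + 24 - 215) - 5372) = 1/(-174 - 5372) = 1/(-5546) = -1/5546 ≈ -0.00018031)
42285 - O = 42285 - 1*(-1/5546) = 42285 + 1/5546 = 234512611/5546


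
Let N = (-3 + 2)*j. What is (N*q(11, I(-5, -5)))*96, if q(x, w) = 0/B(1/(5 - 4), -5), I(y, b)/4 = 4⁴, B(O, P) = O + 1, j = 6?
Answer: 0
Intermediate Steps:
B(O, P) = 1 + O
I(y, b) = 1024 (I(y, b) = 4*4⁴ = 4*256 = 1024)
N = -6 (N = (-3 + 2)*6 = -1*6 = -6)
q(x, w) = 0 (q(x, w) = 0/(1 + 1/(5 - 4)) = 0/(1 + 1/1) = 0/(1 + 1) = 0/2 = 0*(½) = 0)
(N*q(11, I(-5, -5)))*96 = -6*0*96 = 0*96 = 0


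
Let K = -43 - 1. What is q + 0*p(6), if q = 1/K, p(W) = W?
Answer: -1/44 ≈ -0.022727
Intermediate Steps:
K = -44
q = -1/44 (q = 1/(-44) = -1/44 ≈ -0.022727)
q + 0*p(6) = -1/44 + 0*6 = -1/44 + 0 = -1/44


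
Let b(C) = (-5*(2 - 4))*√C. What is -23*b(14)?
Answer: -230*√14 ≈ -860.58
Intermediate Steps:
b(C) = 10*√C (b(C) = (-5*(-2))*√C = 10*√C)
-23*b(14) = -230*√14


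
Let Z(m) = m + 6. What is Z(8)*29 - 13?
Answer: 393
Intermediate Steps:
Z(m) = 6 + m
Z(8)*29 - 13 = (6 + 8)*29 - 13 = 14*29 - 13 = 406 - 13 = 393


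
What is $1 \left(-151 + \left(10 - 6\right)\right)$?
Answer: $-147$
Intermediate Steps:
$1 \left(-151 + \left(10 - 6\right)\right) = 1 \left(-151 + 4\right) = 1 \left(-147\right) = -147$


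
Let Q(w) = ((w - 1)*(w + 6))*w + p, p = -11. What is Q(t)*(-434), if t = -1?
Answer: 434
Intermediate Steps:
Q(w) = -11 + w*(-1 + w)*(6 + w) (Q(w) = ((w - 1)*(w + 6))*w - 11 = ((-1 + w)*(6 + w))*w - 11 = w*(-1 + w)*(6 + w) - 11 = -11 + w*(-1 + w)*(6 + w))
Q(t)*(-434) = (-11 + (-1)³ - 6*(-1) + 5*(-1)²)*(-434) = (-11 - 1 + 6 + 5*1)*(-434) = (-11 - 1 + 6 + 5)*(-434) = -1*(-434) = 434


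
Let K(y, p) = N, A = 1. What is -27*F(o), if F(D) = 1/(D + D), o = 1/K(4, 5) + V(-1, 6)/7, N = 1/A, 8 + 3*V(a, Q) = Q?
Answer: -567/38 ≈ -14.921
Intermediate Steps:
V(a, Q) = -8/3 + Q/3
N = 1 (N = 1/1 = 1)
K(y, p) = 1
o = 19/21 (o = 1/1 + (-8/3 + (⅓)*6)/7 = 1*1 + (-8/3 + 2)*(⅐) = 1 - ⅔*⅐ = 1 - 2/21 = 19/21 ≈ 0.90476)
F(D) = 1/(2*D)
-27*F(o) = -27/(2*19/21) = -27*21/(2*19) = -27*21/38 = -567/38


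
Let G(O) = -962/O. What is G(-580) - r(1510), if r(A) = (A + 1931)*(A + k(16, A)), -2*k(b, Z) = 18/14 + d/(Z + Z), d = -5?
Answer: -6368098363127/1226120 ≈ -5.1937e+6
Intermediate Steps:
k(b, Z) = -9/14 + 5/(4*Z) (k(b, Z) = -(18/14 - 5/(Z + Z))/2 = -(18*(1/14) - 5*1/(2*Z))/2 = -(9/7 - 5/(2*Z))/2 = -9/14 + 5/(4*Z))
r(A) = (1931 + A)*(A + (35 - 18*A)/(28*A)) (r(A) = (A + 1931)*(A + (35 - 18*A)/(28*A)) = (1931 + A)*(A + (35 - 18*A)/(28*A)))
G(-580) - r(1510) = -962/(-580) - (67585 + 1510*(-34723 + 28*1510**2 + 54050*1510))/(28*1510) = -962*(-1/580) - (67585 + 1510*(-34723 + 28*2280100 + 81615500))/(28*1510) = 481/290 - (67585 + 1510*(-34723 + 63842800 + 81615500))/(28*1510) = 481/290 - (67585 + 1510*145423577)/(28*1510) = 481/290 - (67585 + 219589601270)/(28*1510) = 481/290 - 219589668855/(28*1510) = 481/290 - 1*43917933771/8456 = 481/290 - 43917933771/8456 = -6368098363127/1226120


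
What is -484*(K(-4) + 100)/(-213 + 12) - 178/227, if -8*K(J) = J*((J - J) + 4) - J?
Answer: 11115824/45627 ≈ 243.62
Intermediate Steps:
K(J) = -3*J/8 (K(J) = -(J*((J - J) + 4) - J)/8 = -(J*(0 + 4) - J)/8 = -(J*4 - J)/8 = -(4*J - J)/8 = -3*J/8)
-484*(K(-4) + 100)/(-213 + 12) - 178/227 = -484*(-3/8*(-4) + 100)/(-213 + 12) - 178/227 = -484/((-201/(3/2 + 100))) - 178*1/227 = -484/((-201/203/2)) - 178/227 = -484/((-201*2/203)) - 178/227 = -484/(-402/203) - 178/227 = -484*(-203/402) - 178/227 = 49126/201 - 178/227 = 11115824/45627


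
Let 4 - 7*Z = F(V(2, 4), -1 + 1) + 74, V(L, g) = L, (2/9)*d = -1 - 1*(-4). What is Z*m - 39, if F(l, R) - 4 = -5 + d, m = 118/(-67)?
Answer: -8556/469 ≈ -18.243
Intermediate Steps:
m = -118/67 (m = 118*(-1/67) = -118/67 ≈ -1.7612)
d = 27/2 (d = 9*(-1 - 1*(-4))/2 = 9*(-1 + 4)/2 = (9/2)*3 = 27/2 ≈ 13.500)
F(l, R) = 25/2 (F(l, R) = 4 + (-5 + 27/2) = 4 + 17/2 = 25/2)
Z = -165/14 (Z = 4/7 - (25/2 + 74)/7 = 4/7 - ⅐*173/2 = 4/7 - 173/14 = -165/14 ≈ -11.786)
Z*m - 39 = -165/14*(-118/67) - 39 = 9735/469 - 39 = -8556/469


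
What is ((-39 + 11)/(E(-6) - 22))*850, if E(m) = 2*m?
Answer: 700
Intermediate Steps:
((-39 + 11)/(E(-6) - 22))*850 = ((-39 + 11)/(2*(-6) - 22))*850 = -28/(-12 - 22)*850 = -28/(-34)*850 = -28*(-1/34)*850 = (14/17)*850 = 700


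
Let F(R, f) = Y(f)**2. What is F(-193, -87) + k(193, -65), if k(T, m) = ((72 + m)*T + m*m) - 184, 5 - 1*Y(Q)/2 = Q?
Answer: 39248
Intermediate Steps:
Y(Q) = 10 - 2*Q
k(T, m) = -184 + m**2 + T*(72 + m) (k(T, m) = (T*(72 + m) + m**2) - 184 = (m**2 + T*(72 + m)) - 184 = -184 + m**2 + T*(72 + m))
F(R, f) = (10 - 2*f)**2
F(-193, -87) + k(193, -65) = 4*(-5 - 87)**2 + (-184 + (-65)**2 + 72*193 + 193*(-65)) = 4*(-92)**2 + (-184 + 4225 + 13896 - 12545) = 4*8464 + 5392 = 33856 + 5392 = 39248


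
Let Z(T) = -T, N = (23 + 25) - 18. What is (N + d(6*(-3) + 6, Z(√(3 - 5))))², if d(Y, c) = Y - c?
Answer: (18 + I*√2)² ≈ 322.0 + 50.912*I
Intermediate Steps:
N = 30 (N = 48 - 18 = 30)
(N + d(6*(-3) + 6, Z(√(3 - 5))))² = (30 + ((6*(-3) + 6) - (-1)*√(3 - 5)))² = (30 + ((-18 + 6) - (-1)*√(-2)))² = (30 + (-12 - (-1)*I*√2))² = (30 + (-12 + I*√2))² = (18 + I*√2)²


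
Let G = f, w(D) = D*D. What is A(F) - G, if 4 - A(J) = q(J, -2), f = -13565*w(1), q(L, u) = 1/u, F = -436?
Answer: 27139/2 ≈ 13570.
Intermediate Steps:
w(D) = D²
f = -13565 (f = -13565*1² = -13565*1 = -13565)
A(J) = 9/2 (A(J) = 4 - 1/(-2) = 4 - 1*(-½) = 4 + ½ = 9/2)
G = -13565
A(F) - G = 9/2 - 1*(-13565) = 9/2 + 13565 = 27139/2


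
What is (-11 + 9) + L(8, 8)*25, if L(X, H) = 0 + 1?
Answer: 23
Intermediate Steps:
L(X, H) = 1
(-11 + 9) + L(8, 8)*25 = (-11 + 9) + 1*25 = -2 + 25 = 23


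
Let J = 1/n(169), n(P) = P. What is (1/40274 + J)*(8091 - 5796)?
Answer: 7139745/523562 ≈ 13.637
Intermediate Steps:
J = 1/169 ≈ 0.0059172
(1/40274 + J)*(8091 - 5796) = (1/40274 + 1/169)*(8091 - 5796) = (1/40274 + 1/169)*2295 = (3111/523562)*2295 = 7139745/523562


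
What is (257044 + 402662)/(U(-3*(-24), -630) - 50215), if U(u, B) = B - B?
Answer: -659706/50215 ≈ -13.138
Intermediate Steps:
U(u, B) = 0
(257044 + 402662)/(U(-3*(-24), -630) - 50215) = (257044 + 402662)/(0 - 50215) = 659706/(-50215) = 659706*(-1/50215) = -659706/50215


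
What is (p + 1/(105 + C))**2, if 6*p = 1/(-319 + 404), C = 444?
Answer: 124609/8710488900 ≈ 1.4306e-5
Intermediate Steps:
p = 1/510 (p = 1/(6*(-319 + 404)) = (1/6)/85 = (1/6)*(1/85) = 1/510 ≈ 0.0019608)
(p + 1/(105 + C))**2 = (1/510 + 1/(105 + 444))**2 = (1/510 + 1/549)**2 = (353/93330)**2 = 124609/8710488900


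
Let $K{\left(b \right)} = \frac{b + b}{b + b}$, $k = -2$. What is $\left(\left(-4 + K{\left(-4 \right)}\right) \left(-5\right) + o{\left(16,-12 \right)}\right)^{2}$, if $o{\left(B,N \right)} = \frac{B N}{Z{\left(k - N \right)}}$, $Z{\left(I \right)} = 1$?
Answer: $31329$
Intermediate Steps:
$K{\left(b \right)} = 1$ ($K{\left(b \right)} = \frac{2 b}{2 b} = 2 b \frac{1}{2 b} = 1$)
$o{\left(B,N \right)} = B N$ ($o{\left(B,N \right)} = \frac{B N}{1} = B N 1 = B N$)
$\left(\left(-4 + K{\left(-4 \right)}\right) \left(-5\right) + o{\left(16,-12 \right)}\right)^{2} = \left(\left(-4 + 1\right) \left(-5\right) + 16 \left(-12\right)\right)^{2} = \left(\left(-3\right) \left(-5\right) - 192\right)^{2} = \left(15 - 192\right)^{2} = \left(-177\right)^{2} = 31329$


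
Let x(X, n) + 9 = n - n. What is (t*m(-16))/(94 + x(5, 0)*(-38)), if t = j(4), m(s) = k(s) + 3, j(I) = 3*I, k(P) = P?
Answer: -39/109 ≈ -0.35780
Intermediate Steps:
x(X, n) = -9 (x(X, n) = -9 + (n - n) = -9 + 0 = -9)
m(s) = 3 + s (m(s) = s + 3 = 3 + s)
t = 12 (t = 3*4 = 12)
(t*m(-16))/(94 + x(5, 0)*(-38)) = (12*(3 - 16))/(94 - 9*(-38)) = (12*(-13))/(94 + 342) = -156/436 = -156*1/436 = -39/109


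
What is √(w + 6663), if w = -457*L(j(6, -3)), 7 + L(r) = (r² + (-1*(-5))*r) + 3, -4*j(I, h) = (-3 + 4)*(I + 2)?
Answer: √11233 ≈ 105.99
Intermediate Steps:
j(I, h) = -½ - I/4 (j(I, h) = -(-3 + 4)*(I + 2)/4 = -(2 + I)/4 = -½ - I/4)
L(r) = -4 + r² + 5*r (L(r) = -7 + ((r² + (-1*(-5))*r) + 3) = -7 + ((r² + 5*r) + 3) = -7 + (3 + r² + 5*r) = -4 + r² + 5*r)
w = 4570 (w = -457*(-4 + (-½ - ¼*6)² + 5*(-½ - ¼*6)) = -457*(-4 + (-½ - 3/2)² + 5*(-½ - 3/2)) = -457*(-4 + (-2)² + 5*(-2)) = -457*(-4 + 4 - 10) = -457*(-10) = 4570)
√(w + 6663) = √(4570 + 6663) = √11233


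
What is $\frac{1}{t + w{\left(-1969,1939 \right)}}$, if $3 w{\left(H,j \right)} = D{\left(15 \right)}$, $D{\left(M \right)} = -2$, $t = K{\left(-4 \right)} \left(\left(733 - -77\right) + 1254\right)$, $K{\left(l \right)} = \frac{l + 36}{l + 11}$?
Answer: $\frac{21}{198130} \approx 0.00010599$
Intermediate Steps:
$K{\left(l \right)} = \frac{36 + l}{11 + l}$
$t = \frac{66048}{7}$ ($t = \frac{36 - 4}{11 - 4} \left(\left(733 - -77\right) + 1254\right) = \frac{1}{7} \cdot 32 \left(\left(733 + 77\right) + 1254\right) = \frac{1}{7} \cdot 32 \left(810 + 1254\right) = \frac{32}{7} \cdot 2064 = \frac{66048}{7} \approx 9435.4$)
$w{\left(H,j \right)} = - \frac{2}{3}$ ($w{\left(H,j \right)} = \frac{1}{3} \left(-2\right) = - \frac{2}{3}$)
$\frac{1}{t + w{\left(-1969,1939 \right)}} = \frac{1}{\frac{66048}{7} - \frac{2}{3}} = \frac{1}{\frac{198130}{21}} = \frac{21}{198130}$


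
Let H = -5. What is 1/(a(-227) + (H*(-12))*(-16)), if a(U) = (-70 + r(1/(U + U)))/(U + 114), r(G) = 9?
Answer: -113/108419 ≈ -0.0010423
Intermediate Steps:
a(U) = -61/(114 + U) (a(U) = (-70 + 9)/(U + 114) = -61/(114 + U))
1/(a(-227) + (H*(-12))*(-16)) = 1/(-61/(114 - 227) - 5*(-12)*(-16)) = 1/(-61/(-113) + 60*(-16)) = 1/(-61*(-1/113) - 960) = 1/(61/113 - 960) = 1/(-108419/113) = -113/108419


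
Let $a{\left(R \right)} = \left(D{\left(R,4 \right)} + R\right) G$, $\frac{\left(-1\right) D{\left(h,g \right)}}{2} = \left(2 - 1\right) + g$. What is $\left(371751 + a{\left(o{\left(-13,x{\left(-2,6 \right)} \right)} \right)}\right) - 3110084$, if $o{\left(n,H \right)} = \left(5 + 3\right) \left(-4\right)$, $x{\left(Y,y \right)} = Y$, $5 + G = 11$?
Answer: $-2738585$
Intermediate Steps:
$G = 6$ ($G = -5 + 11 = 6$)
$D{\left(h,g \right)} = -2 - 2 g$ ($D{\left(h,g \right)} = - 2 \left(\left(2 - 1\right) + g\right) = - 2 \left(1 + g\right) = -2 - 2 g$)
$o{\left(n,H \right)} = -32$ ($o{\left(n,H \right)} = 8 \left(-4\right) = -32$)
$a{\left(R \right)} = -60 + 6 R$ ($a{\left(R \right)} = \left(\left(-2 - 8\right) + R\right) 6 = \left(-10 + R\right) 6 = -60 + 6 R$)
$\left(371751 + a{\left(o{\left(-13,x{\left(-2,6 \right)} \right)} \right)}\right) - 3110084 = \left(371751 + \left(-60 + 6 \left(-32\right)\right)\right) - 3110084 = \left(371751 - 252\right) - 3110084 = 371499 - 3110084 = -2738585$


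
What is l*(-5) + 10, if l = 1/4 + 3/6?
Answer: 25/4 ≈ 6.2500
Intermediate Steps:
l = ¾ (l = 1*(¼) + 3*(⅙) = ¼ + ½ = ¾ ≈ 0.75000)
l*(-5) + 10 = (¾)*(-5) + 10 = -15/4 + 10 = 25/4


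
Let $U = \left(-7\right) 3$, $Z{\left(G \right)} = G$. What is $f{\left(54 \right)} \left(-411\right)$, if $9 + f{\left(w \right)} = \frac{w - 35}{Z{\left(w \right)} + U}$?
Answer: $\frac{38086}{11} \approx 3462.4$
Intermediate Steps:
$U = -21$
$f{\left(w \right)} = -9 + \frac{-35 + w}{-21 + w}$ ($f{\left(w \right)} = -9 + \frac{w - 35}{w - 21} = -9 + \frac{-35 + w}{-21 + w}$)
$f{\left(54 \right)} \left(-411\right) = \frac{2 \left(77 - 216\right)}{-21 + 54} \left(-411\right) = \frac{2 \left(77 - 216\right)}{33} \left(-411\right) = 2 \cdot \frac{1}{33} \left(-139\right) \left(-411\right) = \left(- \frac{278}{33}\right) \left(-411\right) = \frac{38086}{11}$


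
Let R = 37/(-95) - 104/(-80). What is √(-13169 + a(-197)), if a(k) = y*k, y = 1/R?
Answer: I*√400610391/173 ≈ 115.7*I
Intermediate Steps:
R = 173/190 (R = 37*(-1/95) - 104*(-1/80) = -37/95 + 13/10 = 173/190 ≈ 0.91053)
y = 190/173 (y = 1/(173/190) = 190/173 ≈ 1.0983)
a(k) = 190*k/173
√(-13169 + a(-197)) = √(-13169 + (190/173)*(-197)) = √(-13169 - 37430/173) = √(-2315667/173) = I*√400610391/173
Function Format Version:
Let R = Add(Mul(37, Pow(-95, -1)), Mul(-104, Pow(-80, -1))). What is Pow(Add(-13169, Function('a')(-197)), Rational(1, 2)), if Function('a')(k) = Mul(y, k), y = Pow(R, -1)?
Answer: Mul(Rational(1, 173), I, Pow(400610391, Rational(1, 2))) ≈ Mul(115.70, I)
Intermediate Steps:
R = Rational(173, 190) (R = Add(Mul(37, Rational(-1, 95)), Mul(-104, Rational(-1, 80))) = Add(Rational(-37, 95), Rational(13, 10)) = Rational(173, 190) ≈ 0.91053)
y = Rational(190, 173) (y = Pow(Rational(173, 190), -1) = Rational(190, 173) ≈ 1.0983)
Function('a')(k) = Mul(Rational(190, 173), k)
Pow(Add(-13169, Function('a')(-197)), Rational(1, 2)) = Pow(Add(-13169, Mul(Rational(190, 173), -197)), Rational(1, 2)) = Pow(Add(-13169, Rational(-37430, 173)), Rational(1, 2)) = Pow(Rational(-2315667, 173), Rational(1, 2)) = Mul(Rational(1, 173), I, Pow(400610391, Rational(1, 2)))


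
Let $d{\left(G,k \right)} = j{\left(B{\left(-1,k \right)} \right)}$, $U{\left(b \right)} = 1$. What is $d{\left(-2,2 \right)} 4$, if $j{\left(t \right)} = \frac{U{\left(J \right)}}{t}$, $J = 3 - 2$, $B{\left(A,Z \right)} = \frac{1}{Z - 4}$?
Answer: $-8$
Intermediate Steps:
$B{\left(A,Z \right)} = \frac{1}{-4 + Z}$
$J = 1$ ($J = 3 - 2 = 1$)
$j{\left(t \right)} = \frac{1}{t}$ ($j{\left(t \right)} = 1 \frac{1}{t} = \frac{1}{t}$)
$d{\left(G,k \right)} = -4 + k$ ($d{\left(G,k \right)} = \frac{1}{\frac{1}{-4 + k}} = -4 + k$)
$d{\left(-2,2 \right)} 4 = \left(-4 + 2\right) 4 = \left(-2\right) 4 = -8$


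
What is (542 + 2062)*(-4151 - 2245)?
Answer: -16655184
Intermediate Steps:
(542 + 2062)*(-4151 - 2245) = 2604*(-6396) = -16655184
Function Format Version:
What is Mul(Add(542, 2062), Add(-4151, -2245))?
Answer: -16655184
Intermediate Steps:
Mul(Add(542, 2062), Add(-4151, -2245)) = Mul(2604, -6396) = -16655184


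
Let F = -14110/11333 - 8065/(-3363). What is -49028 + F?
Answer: -1868554282897/38112879 ≈ -49027.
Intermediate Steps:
F = 43948715/38112879 (F = -14110*1/11333 - 8065*(-1/3363) = -14110/11333 + 8065/3363 = 43948715/38112879 ≈ 1.1531)
-49028 + F = -49028 + 43948715/38112879 = -1868554282897/38112879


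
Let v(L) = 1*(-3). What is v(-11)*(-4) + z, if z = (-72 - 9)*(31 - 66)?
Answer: 2847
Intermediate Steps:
z = 2835 (z = -81*(-35) = 2835)
v(L) = -3
v(-11)*(-4) + z = -3*(-4) + 2835 = 12 + 2835 = 2847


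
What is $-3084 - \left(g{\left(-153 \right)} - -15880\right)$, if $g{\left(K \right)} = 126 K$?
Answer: $314$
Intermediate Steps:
$-3084 - \left(g{\left(-153 \right)} - -15880\right) = -3084 - \left(126 \left(-153\right) - -15880\right) = -3084 - \left(-19278 + 15880\right) = -3084 - -3398 = -3084 + 3398 = 314$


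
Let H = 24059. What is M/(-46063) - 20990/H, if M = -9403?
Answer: -740635593/1108229717 ≈ -0.66831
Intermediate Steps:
M/(-46063) - 20990/H = -9403/(-46063) - 20990/24059 = -9403*(-1/46063) - 20990*1/24059 = 9403/46063 - 20990/24059 = -740635593/1108229717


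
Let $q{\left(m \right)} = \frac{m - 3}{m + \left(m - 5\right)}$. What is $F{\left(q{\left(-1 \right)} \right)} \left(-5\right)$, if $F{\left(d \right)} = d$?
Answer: $- \frac{20}{7} \approx -2.8571$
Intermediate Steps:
$q{\left(m \right)} = \frac{-3 + m}{-5 + 2 m}$ ($q{\left(m \right)} = \frac{-3 + m}{m + \left(-5 + m\right)} = \frac{-3 + m}{-5 + 2 m}$)
$F{\left(q{\left(-1 \right)} \right)} \left(-5\right) = \frac{-3 - 1}{-5 + 2 \left(-1\right)} \left(-5\right) = \frac{1}{-5 - 2} \left(-4\right) \left(-5\right) = \frac{1}{-7} \left(-4\right) \left(-5\right) = \left(- \frac{1}{7}\right) \left(-4\right) \left(-5\right) = \frac{4}{7} \left(-5\right) = - \frac{20}{7}$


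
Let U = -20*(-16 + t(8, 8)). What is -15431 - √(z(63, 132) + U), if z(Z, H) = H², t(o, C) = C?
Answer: -15431 - 4*√1099 ≈ -15564.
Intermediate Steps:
U = 160 (U = -20*(-16 + 8) = -20*(-8) = 160)
-15431 - √(z(63, 132) + U) = -15431 - √(132² + 160) = -15431 - √(17424 + 160) = -15431 - √17584 = -15431 - 4*√1099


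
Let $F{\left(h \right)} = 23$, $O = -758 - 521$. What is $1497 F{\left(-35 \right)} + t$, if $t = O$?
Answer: $33152$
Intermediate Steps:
$O = -1279$
$t = -1279$
$1497 F{\left(-35 \right)} + t = 1497 \cdot 23 - 1279 = 34431 - 1279 = 33152$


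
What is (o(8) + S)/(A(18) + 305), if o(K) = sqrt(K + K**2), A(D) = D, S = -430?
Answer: -430/323 + 6*sqrt(2)/323 ≈ -1.3050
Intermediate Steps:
(o(8) + S)/(A(18) + 305) = (sqrt(8*(1 + 8)) - 430)/(18 + 305) = (sqrt(8*9) - 430)/323 = (sqrt(72) - 430)*(1/323) = (6*sqrt(2) - 430)*(1/323) = (-430 + 6*sqrt(2))*(1/323) = -430/323 + 6*sqrt(2)/323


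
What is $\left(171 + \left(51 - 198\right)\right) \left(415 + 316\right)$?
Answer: $17544$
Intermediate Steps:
$\left(171 + \left(51 - 198\right)\right) \left(415 + 316\right) = \left(171 - 147\right) 731 = 24 \cdot 731 = 17544$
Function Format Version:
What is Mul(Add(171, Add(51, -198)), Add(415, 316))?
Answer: 17544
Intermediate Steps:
Mul(Add(171, Add(51, -198)), Add(415, 316)) = Mul(Add(171, -147), 731) = Mul(24, 731) = 17544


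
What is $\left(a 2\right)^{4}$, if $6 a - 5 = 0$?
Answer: $\frac{625}{81} \approx 7.716$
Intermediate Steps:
$a = \frac{5}{6}$ ($a = \frac{5}{6} + \frac{1}{6} \cdot 0 = \frac{5}{6} + 0 = \frac{5}{6} \approx 0.83333$)
$\left(a 2\right)^{4} = \left(\frac{5}{6} \cdot 2\right)^{4} = \left(\frac{5}{3}\right)^{4} = \frac{625}{81}$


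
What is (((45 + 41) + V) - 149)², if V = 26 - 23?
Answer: 3600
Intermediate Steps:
V = 3
(((45 + 41) + V) - 149)² = (((45 + 41) + 3) - 149)² = ((86 + 3) - 149)² = (89 - 149)² = (-60)² = 3600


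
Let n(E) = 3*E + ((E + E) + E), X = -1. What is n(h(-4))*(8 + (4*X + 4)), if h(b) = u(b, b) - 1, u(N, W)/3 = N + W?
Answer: -1200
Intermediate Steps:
u(N, W) = 3*N + 3*W (u(N, W) = 3*(N + W) = 3*N + 3*W)
h(b) = -1 + 6*b (h(b) = (3*b + 3*b) - 1 = 6*b - 1 = -1 + 6*b)
n(E) = 6*E (n(E) = 3*E + (2*E + E) = 3*E + 3*E = 6*E)
n(h(-4))*(8 + (4*X + 4)) = (6*(-1 + 6*(-4)))*(8 + (4*(-1) + 4)) = (6*(-1 - 24))*(8 + (-4 + 4)) = (6*(-25))*(8 + 0) = -150*8 = -1200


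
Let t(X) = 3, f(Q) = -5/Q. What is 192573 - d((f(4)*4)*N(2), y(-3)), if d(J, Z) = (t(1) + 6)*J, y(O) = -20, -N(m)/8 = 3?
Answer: 191493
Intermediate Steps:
N(m) = -24 (N(m) = -8*3 = -24)
d(J, Z) = 9*J (d(J, Z) = (3 + 6)*J = 9*J)
192573 - d((f(4)*4)*N(2), y(-3)) = 192573 - 9*(-5/4*4)*(-24) = 192573 - 9*(-5*1/4*4)*(-24) = 192573 - 9*-5/4*4*(-24) = 192573 - 9*(-5*(-24)) = 192573 - 9*120 = 192573 - 1*1080 = 192573 - 1080 = 191493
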